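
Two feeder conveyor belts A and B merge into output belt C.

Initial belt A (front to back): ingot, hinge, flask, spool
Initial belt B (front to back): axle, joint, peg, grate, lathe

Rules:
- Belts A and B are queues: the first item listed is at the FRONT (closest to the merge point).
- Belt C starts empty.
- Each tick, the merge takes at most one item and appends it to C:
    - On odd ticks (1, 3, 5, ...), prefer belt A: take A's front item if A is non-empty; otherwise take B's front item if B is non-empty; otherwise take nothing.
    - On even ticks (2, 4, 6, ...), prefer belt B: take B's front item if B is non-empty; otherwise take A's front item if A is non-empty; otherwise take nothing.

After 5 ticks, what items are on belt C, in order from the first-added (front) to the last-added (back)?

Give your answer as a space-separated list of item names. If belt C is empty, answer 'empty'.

Tick 1: prefer A, take ingot from A; A=[hinge,flask,spool] B=[axle,joint,peg,grate,lathe] C=[ingot]
Tick 2: prefer B, take axle from B; A=[hinge,flask,spool] B=[joint,peg,grate,lathe] C=[ingot,axle]
Tick 3: prefer A, take hinge from A; A=[flask,spool] B=[joint,peg,grate,lathe] C=[ingot,axle,hinge]
Tick 4: prefer B, take joint from B; A=[flask,spool] B=[peg,grate,lathe] C=[ingot,axle,hinge,joint]
Tick 5: prefer A, take flask from A; A=[spool] B=[peg,grate,lathe] C=[ingot,axle,hinge,joint,flask]

Answer: ingot axle hinge joint flask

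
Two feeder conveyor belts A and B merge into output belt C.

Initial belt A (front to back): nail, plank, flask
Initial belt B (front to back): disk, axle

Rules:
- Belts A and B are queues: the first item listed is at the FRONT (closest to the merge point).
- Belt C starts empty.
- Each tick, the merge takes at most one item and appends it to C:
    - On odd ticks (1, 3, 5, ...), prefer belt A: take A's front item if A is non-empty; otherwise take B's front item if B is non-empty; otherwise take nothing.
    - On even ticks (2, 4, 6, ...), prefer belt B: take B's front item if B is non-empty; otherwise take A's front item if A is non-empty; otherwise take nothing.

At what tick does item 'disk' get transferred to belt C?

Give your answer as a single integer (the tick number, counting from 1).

Answer: 2

Derivation:
Tick 1: prefer A, take nail from A; A=[plank,flask] B=[disk,axle] C=[nail]
Tick 2: prefer B, take disk from B; A=[plank,flask] B=[axle] C=[nail,disk]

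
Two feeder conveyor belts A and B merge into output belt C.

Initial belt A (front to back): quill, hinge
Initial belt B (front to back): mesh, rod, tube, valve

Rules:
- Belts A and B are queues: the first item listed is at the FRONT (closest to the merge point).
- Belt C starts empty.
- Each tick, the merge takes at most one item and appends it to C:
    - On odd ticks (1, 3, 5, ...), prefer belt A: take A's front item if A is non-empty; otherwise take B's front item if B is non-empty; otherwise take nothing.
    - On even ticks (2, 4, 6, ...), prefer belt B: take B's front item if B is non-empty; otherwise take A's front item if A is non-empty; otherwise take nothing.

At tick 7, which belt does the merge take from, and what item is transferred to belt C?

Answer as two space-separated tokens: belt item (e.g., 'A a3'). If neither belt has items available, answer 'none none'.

Answer: none none

Derivation:
Tick 1: prefer A, take quill from A; A=[hinge] B=[mesh,rod,tube,valve] C=[quill]
Tick 2: prefer B, take mesh from B; A=[hinge] B=[rod,tube,valve] C=[quill,mesh]
Tick 3: prefer A, take hinge from A; A=[-] B=[rod,tube,valve] C=[quill,mesh,hinge]
Tick 4: prefer B, take rod from B; A=[-] B=[tube,valve] C=[quill,mesh,hinge,rod]
Tick 5: prefer A, take tube from B; A=[-] B=[valve] C=[quill,mesh,hinge,rod,tube]
Tick 6: prefer B, take valve from B; A=[-] B=[-] C=[quill,mesh,hinge,rod,tube,valve]
Tick 7: prefer A, both empty, nothing taken; A=[-] B=[-] C=[quill,mesh,hinge,rod,tube,valve]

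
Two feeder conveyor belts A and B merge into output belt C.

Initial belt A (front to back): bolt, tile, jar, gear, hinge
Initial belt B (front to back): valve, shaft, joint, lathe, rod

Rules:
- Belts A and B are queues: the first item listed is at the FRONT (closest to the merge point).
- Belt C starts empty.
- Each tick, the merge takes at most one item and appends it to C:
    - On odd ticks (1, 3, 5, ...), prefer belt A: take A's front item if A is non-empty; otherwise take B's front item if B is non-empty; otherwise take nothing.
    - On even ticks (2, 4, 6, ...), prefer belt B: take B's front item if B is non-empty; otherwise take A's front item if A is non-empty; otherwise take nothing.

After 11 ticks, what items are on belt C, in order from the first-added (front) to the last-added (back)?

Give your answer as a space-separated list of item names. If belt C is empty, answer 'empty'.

Answer: bolt valve tile shaft jar joint gear lathe hinge rod

Derivation:
Tick 1: prefer A, take bolt from A; A=[tile,jar,gear,hinge] B=[valve,shaft,joint,lathe,rod] C=[bolt]
Tick 2: prefer B, take valve from B; A=[tile,jar,gear,hinge] B=[shaft,joint,lathe,rod] C=[bolt,valve]
Tick 3: prefer A, take tile from A; A=[jar,gear,hinge] B=[shaft,joint,lathe,rod] C=[bolt,valve,tile]
Tick 4: prefer B, take shaft from B; A=[jar,gear,hinge] B=[joint,lathe,rod] C=[bolt,valve,tile,shaft]
Tick 5: prefer A, take jar from A; A=[gear,hinge] B=[joint,lathe,rod] C=[bolt,valve,tile,shaft,jar]
Tick 6: prefer B, take joint from B; A=[gear,hinge] B=[lathe,rod] C=[bolt,valve,tile,shaft,jar,joint]
Tick 7: prefer A, take gear from A; A=[hinge] B=[lathe,rod] C=[bolt,valve,tile,shaft,jar,joint,gear]
Tick 8: prefer B, take lathe from B; A=[hinge] B=[rod] C=[bolt,valve,tile,shaft,jar,joint,gear,lathe]
Tick 9: prefer A, take hinge from A; A=[-] B=[rod] C=[bolt,valve,tile,shaft,jar,joint,gear,lathe,hinge]
Tick 10: prefer B, take rod from B; A=[-] B=[-] C=[bolt,valve,tile,shaft,jar,joint,gear,lathe,hinge,rod]
Tick 11: prefer A, both empty, nothing taken; A=[-] B=[-] C=[bolt,valve,tile,shaft,jar,joint,gear,lathe,hinge,rod]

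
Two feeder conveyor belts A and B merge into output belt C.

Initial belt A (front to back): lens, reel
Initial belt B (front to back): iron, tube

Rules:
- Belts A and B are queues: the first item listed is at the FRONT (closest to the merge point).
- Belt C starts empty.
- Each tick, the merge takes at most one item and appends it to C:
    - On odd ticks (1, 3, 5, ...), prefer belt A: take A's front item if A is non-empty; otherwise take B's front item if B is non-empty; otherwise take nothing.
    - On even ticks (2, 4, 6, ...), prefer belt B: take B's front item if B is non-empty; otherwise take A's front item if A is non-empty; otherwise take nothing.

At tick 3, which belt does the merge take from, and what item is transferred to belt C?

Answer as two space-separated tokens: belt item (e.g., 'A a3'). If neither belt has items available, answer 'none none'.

Answer: A reel

Derivation:
Tick 1: prefer A, take lens from A; A=[reel] B=[iron,tube] C=[lens]
Tick 2: prefer B, take iron from B; A=[reel] B=[tube] C=[lens,iron]
Tick 3: prefer A, take reel from A; A=[-] B=[tube] C=[lens,iron,reel]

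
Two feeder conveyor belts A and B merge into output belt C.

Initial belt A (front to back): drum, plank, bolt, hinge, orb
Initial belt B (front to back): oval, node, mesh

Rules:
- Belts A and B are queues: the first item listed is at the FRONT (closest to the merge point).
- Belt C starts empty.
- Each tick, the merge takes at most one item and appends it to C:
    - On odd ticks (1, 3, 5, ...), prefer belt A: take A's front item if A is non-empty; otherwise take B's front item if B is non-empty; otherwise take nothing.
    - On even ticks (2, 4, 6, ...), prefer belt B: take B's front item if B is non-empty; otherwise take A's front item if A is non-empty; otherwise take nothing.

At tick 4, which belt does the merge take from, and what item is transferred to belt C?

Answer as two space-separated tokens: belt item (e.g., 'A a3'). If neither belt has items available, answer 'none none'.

Tick 1: prefer A, take drum from A; A=[plank,bolt,hinge,orb] B=[oval,node,mesh] C=[drum]
Tick 2: prefer B, take oval from B; A=[plank,bolt,hinge,orb] B=[node,mesh] C=[drum,oval]
Tick 3: prefer A, take plank from A; A=[bolt,hinge,orb] B=[node,mesh] C=[drum,oval,plank]
Tick 4: prefer B, take node from B; A=[bolt,hinge,orb] B=[mesh] C=[drum,oval,plank,node]

Answer: B node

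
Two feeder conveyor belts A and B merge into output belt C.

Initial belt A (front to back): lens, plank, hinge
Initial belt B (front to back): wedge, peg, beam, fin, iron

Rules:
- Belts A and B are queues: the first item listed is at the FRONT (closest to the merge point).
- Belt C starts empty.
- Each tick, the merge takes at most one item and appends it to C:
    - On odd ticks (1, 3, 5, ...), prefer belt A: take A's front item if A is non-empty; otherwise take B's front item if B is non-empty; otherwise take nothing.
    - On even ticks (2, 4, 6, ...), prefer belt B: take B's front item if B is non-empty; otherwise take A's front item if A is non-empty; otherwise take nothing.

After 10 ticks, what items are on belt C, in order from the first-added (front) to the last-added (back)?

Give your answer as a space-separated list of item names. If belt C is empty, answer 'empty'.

Tick 1: prefer A, take lens from A; A=[plank,hinge] B=[wedge,peg,beam,fin,iron] C=[lens]
Tick 2: prefer B, take wedge from B; A=[plank,hinge] B=[peg,beam,fin,iron] C=[lens,wedge]
Tick 3: prefer A, take plank from A; A=[hinge] B=[peg,beam,fin,iron] C=[lens,wedge,plank]
Tick 4: prefer B, take peg from B; A=[hinge] B=[beam,fin,iron] C=[lens,wedge,plank,peg]
Tick 5: prefer A, take hinge from A; A=[-] B=[beam,fin,iron] C=[lens,wedge,plank,peg,hinge]
Tick 6: prefer B, take beam from B; A=[-] B=[fin,iron] C=[lens,wedge,plank,peg,hinge,beam]
Tick 7: prefer A, take fin from B; A=[-] B=[iron] C=[lens,wedge,plank,peg,hinge,beam,fin]
Tick 8: prefer B, take iron from B; A=[-] B=[-] C=[lens,wedge,plank,peg,hinge,beam,fin,iron]
Tick 9: prefer A, both empty, nothing taken; A=[-] B=[-] C=[lens,wedge,plank,peg,hinge,beam,fin,iron]
Tick 10: prefer B, both empty, nothing taken; A=[-] B=[-] C=[lens,wedge,plank,peg,hinge,beam,fin,iron]

Answer: lens wedge plank peg hinge beam fin iron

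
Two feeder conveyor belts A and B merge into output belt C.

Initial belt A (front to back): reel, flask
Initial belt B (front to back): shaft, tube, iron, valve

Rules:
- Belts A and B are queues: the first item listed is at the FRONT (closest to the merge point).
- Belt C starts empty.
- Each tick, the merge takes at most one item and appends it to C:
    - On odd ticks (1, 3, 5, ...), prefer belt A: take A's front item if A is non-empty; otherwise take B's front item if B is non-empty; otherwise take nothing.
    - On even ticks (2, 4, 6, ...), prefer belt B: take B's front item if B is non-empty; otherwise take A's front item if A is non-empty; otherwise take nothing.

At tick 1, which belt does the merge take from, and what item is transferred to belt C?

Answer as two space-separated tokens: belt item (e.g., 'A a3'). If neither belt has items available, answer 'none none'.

Tick 1: prefer A, take reel from A; A=[flask] B=[shaft,tube,iron,valve] C=[reel]

Answer: A reel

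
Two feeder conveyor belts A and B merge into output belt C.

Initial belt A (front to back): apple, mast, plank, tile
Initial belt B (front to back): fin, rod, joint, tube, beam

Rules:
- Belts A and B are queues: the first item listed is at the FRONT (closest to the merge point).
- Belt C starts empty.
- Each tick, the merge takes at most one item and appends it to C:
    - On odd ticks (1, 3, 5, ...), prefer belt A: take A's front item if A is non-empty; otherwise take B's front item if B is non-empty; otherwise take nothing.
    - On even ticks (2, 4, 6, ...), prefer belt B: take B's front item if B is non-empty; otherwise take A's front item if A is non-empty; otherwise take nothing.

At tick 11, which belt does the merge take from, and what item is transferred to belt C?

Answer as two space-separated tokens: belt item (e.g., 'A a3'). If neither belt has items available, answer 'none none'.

Answer: none none

Derivation:
Tick 1: prefer A, take apple from A; A=[mast,plank,tile] B=[fin,rod,joint,tube,beam] C=[apple]
Tick 2: prefer B, take fin from B; A=[mast,plank,tile] B=[rod,joint,tube,beam] C=[apple,fin]
Tick 3: prefer A, take mast from A; A=[plank,tile] B=[rod,joint,tube,beam] C=[apple,fin,mast]
Tick 4: prefer B, take rod from B; A=[plank,tile] B=[joint,tube,beam] C=[apple,fin,mast,rod]
Tick 5: prefer A, take plank from A; A=[tile] B=[joint,tube,beam] C=[apple,fin,mast,rod,plank]
Tick 6: prefer B, take joint from B; A=[tile] B=[tube,beam] C=[apple,fin,mast,rod,plank,joint]
Tick 7: prefer A, take tile from A; A=[-] B=[tube,beam] C=[apple,fin,mast,rod,plank,joint,tile]
Tick 8: prefer B, take tube from B; A=[-] B=[beam] C=[apple,fin,mast,rod,plank,joint,tile,tube]
Tick 9: prefer A, take beam from B; A=[-] B=[-] C=[apple,fin,mast,rod,plank,joint,tile,tube,beam]
Tick 10: prefer B, both empty, nothing taken; A=[-] B=[-] C=[apple,fin,mast,rod,plank,joint,tile,tube,beam]
Tick 11: prefer A, both empty, nothing taken; A=[-] B=[-] C=[apple,fin,mast,rod,plank,joint,tile,tube,beam]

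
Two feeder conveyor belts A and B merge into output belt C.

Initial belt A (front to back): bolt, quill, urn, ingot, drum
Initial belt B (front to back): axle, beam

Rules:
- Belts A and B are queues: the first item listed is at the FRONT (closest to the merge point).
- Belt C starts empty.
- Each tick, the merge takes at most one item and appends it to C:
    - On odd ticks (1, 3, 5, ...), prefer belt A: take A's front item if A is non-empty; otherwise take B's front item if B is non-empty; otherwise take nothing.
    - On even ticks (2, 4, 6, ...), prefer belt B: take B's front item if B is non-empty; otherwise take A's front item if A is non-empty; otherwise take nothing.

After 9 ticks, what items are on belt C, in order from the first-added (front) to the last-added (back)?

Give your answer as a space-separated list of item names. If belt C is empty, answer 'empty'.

Tick 1: prefer A, take bolt from A; A=[quill,urn,ingot,drum] B=[axle,beam] C=[bolt]
Tick 2: prefer B, take axle from B; A=[quill,urn,ingot,drum] B=[beam] C=[bolt,axle]
Tick 3: prefer A, take quill from A; A=[urn,ingot,drum] B=[beam] C=[bolt,axle,quill]
Tick 4: prefer B, take beam from B; A=[urn,ingot,drum] B=[-] C=[bolt,axle,quill,beam]
Tick 5: prefer A, take urn from A; A=[ingot,drum] B=[-] C=[bolt,axle,quill,beam,urn]
Tick 6: prefer B, take ingot from A; A=[drum] B=[-] C=[bolt,axle,quill,beam,urn,ingot]
Tick 7: prefer A, take drum from A; A=[-] B=[-] C=[bolt,axle,quill,beam,urn,ingot,drum]
Tick 8: prefer B, both empty, nothing taken; A=[-] B=[-] C=[bolt,axle,quill,beam,urn,ingot,drum]
Tick 9: prefer A, both empty, nothing taken; A=[-] B=[-] C=[bolt,axle,quill,beam,urn,ingot,drum]

Answer: bolt axle quill beam urn ingot drum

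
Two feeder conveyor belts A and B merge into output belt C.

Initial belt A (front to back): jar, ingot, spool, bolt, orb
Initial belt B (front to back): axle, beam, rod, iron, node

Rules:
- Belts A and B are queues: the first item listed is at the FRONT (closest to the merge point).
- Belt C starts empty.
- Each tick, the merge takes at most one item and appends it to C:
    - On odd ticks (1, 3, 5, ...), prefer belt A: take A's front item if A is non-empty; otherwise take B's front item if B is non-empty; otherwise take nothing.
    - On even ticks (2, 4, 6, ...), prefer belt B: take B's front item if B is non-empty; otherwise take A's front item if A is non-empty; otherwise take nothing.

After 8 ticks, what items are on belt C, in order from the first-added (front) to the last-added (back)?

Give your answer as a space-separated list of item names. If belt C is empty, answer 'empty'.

Tick 1: prefer A, take jar from A; A=[ingot,spool,bolt,orb] B=[axle,beam,rod,iron,node] C=[jar]
Tick 2: prefer B, take axle from B; A=[ingot,spool,bolt,orb] B=[beam,rod,iron,node] C=[jar,axle]
Tick 3: prefer A, take ingot from A; A=[spool,bolt,orb] B=[beam,rod,iron,node] C=[jar,axle,ingot]
Tick 4: prefer B, take beam from B; A=[spool,bolt,orb] B=[rod,iron,node] C=[jar,axle,ingot,beam]
Tick 5: prefer A, take spool from A; A=[bolt,orb] B=[rod,iron,node] C=[jar,axle,ingot,beam,spool]
Tick 6: prefer B, take rod from B; A=[bolt,orb] B=[iron,node] C=[jar,axle,ingot,beam,spool,rod]
Tick 7: prefer A, take bolt from A; A=[orb] B=[iron,node] C=[jar,axle,ingot,beam,spool,rod,bolt]
Tick 8: prefer B, take iron from B; A=[orb] B=[node] C=[jar,axle,ingot,beam,spool,rod,bolt,iron]

Answer: jar axle ingot beam spool rod bolt iron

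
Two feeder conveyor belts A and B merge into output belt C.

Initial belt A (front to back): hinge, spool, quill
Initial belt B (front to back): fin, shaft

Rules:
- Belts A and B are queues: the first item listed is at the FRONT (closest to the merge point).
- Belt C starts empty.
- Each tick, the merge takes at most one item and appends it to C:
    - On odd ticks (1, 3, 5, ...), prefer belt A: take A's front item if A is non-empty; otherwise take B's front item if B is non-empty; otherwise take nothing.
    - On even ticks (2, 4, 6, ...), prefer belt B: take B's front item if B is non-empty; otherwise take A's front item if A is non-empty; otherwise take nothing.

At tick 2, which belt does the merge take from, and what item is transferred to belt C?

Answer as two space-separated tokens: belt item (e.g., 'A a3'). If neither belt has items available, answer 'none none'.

Answer: B fin

Derivation:
Tick 1: prefer A, take hinge from A; A=[spool,quill] B=[fin,shaft] C=[hinge]
Tick 2: prefer B, take fin from B; A=[spool,quill] B=[shaft] C=[hinge,fin]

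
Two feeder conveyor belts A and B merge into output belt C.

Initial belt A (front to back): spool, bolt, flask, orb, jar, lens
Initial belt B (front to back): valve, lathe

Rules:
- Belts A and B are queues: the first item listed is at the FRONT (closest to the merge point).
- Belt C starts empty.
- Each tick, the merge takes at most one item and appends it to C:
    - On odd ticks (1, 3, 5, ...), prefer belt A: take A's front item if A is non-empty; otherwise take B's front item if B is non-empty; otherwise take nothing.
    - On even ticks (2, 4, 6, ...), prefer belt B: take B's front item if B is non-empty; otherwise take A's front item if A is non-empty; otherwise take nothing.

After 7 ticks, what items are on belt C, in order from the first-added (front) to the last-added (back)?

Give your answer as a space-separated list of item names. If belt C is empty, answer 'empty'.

Answer: spool valve bolt lathe flask orb jar

Derivation:
Tick 1: prefer A, take spool from A; A=[bolt,flask,orb,jar,lens] B=[valve,lathe] C=[spool]
Tick 2: prefer B, take valve from B; A=[bolt,flask,orb,jar,lens] B=[lathe] C=[spool,valve]
Tick 3: prefer A, take bolt from A; A=[flask,orb,jar,lens] B=[lathe] C=[spool,valve,bolt]
Tick 4: prefer B, take lathe from B; A=[flask,orb,jar,lens] B=[-] C=[spool,valve,bolt,lathe]
Tick 5: prefer A, take flask from A; A=[orb,jar,lens] B=[-] C=[spool,valve,bolt,lathe,flask]
Tick 6: prefer B, take orb from A; A=[jar,lens] B=[-] C=[spool,valve,bolt,lathe,flask,orb]
Tick 7: prefer A, take jar from A; A=[lens] B=[-] C=[spool,valve,bolt,lathe,flask,orb,jar]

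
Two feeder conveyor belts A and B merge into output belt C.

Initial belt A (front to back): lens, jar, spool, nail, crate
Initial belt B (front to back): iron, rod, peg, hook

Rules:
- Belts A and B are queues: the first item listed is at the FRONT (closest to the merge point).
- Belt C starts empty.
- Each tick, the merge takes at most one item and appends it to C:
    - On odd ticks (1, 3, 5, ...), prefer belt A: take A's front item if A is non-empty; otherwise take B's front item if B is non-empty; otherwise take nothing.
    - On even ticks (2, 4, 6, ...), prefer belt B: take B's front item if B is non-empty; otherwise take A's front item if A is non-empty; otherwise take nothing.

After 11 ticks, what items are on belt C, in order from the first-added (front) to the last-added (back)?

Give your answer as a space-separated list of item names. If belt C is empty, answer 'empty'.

Tick 1: prefer A, take lens from A; A=[jar,spool,nail,crate] B=[iron,rod,peg,hook] C=[lens]
Tick 2: prefer B, take iron from B; A=[jar,spool,nail,crate] B=[rod,peg,hook] C=[lens,iron]
Tick 3: prefer A, take jar from A; A=[spool,nail,crate] B=[rod,peg,hook] C=[lens,iron,jar]
Tick 4: prefer B, take rod from B; A=[spool,nail,crate] B=[peg,hook] C=[lens,iron,jar,rod]
Tick 5: prefer A, take spool from A; A=[nail,crate] B=[peg,hook] C=[lens,iron,jar,rod,spool]
Tick 6: prefer B, take peg from B; A=[nail,crate] B=[hook] C=[lens,iron,jar,rod,spool,peg]
Tick 7: prefer A, take nail from A; A=[crate] B=[hook] C=[lens,iron,jar,rod,spool,peg,nail]
Tick 8: prefer B, take hook from B; A=[crate] B=[-] C=[lens,iron,jar,rod,spool,peg,nail,hook]
Tick 9: prefer A, take crate from A; A=[-] B=[-] C=[lens,iron,jar,rod,spool,peg,nail,hook,crate]
Tick 10: prefer B, both empty, nothing taken; A=[-] B=[-] C=[lens,iron,jar,rod,spool,peg,nail,hook,crate]
Tick 11: prefer A, both empty, nothing taken; A=[-] B=[-] C=[lens,iron,jar,rod,spool,peg,nail,hook,crate]

Answer: lens iron jar rod spool peg nail hook crate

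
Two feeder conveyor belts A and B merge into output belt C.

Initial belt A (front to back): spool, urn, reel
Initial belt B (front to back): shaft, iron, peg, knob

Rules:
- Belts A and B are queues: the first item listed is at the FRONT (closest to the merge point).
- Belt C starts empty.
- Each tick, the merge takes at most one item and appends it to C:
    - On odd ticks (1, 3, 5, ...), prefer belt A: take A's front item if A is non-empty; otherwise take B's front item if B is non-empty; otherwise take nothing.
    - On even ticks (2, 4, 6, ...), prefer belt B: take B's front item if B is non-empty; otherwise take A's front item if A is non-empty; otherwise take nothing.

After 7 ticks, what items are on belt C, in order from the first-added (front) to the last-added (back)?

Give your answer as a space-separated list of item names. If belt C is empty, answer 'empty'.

Answer: spool shaft urn iron reel peg knob

Derivation:
Tick 1: prefer A, take spool from A; A=[urn,reel] B=[shaft,iron,peg,knob] C=[spool]
Tick 2: prefer B, take shaft from B; A=[urn,reel] B=[iron,peg,knob] C=[spool,shaft]
Tick 3: prefer A, take urn from A; A=[reel] B=[iron,peg,knob] C=[spool,shaft,urn]
Tick 4: prefer B, take iron from B; A=[reel] B=[peg,knob] C=[spool,shaft,urn,iron]
Tick 5: prefer A, take reel from A; A=[-] B=[peg,knob] C=[spool,shaft,urn,iron,reel]
Tick 6: prefer B, take peg from B; A=[-] B=[knob] C=[spool,shaft,urn,iron,reel,peg]
Tick 7: prefer A, take knob from B; A=[-] B=[-] C=[spool,shaft,urn,iron,reel,peg,knob]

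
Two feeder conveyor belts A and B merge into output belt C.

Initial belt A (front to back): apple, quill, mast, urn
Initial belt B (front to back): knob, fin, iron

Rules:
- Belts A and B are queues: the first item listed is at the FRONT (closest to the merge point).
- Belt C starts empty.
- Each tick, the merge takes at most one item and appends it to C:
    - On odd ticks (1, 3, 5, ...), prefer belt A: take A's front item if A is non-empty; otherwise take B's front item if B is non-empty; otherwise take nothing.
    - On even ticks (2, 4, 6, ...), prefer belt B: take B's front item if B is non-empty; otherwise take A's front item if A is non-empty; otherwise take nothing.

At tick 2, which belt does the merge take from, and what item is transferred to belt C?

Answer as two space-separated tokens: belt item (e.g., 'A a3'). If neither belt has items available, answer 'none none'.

Answer: B knob

Derivation:
Tick 1: prefer A, take apple from A; A=[quill,mast,urn] B=[knob,fin,iron] C=[apple]
Tick 2: prefer B, take knob from B; A=[quill,mast,urn] B=[fin,iron] C=[apple,knob]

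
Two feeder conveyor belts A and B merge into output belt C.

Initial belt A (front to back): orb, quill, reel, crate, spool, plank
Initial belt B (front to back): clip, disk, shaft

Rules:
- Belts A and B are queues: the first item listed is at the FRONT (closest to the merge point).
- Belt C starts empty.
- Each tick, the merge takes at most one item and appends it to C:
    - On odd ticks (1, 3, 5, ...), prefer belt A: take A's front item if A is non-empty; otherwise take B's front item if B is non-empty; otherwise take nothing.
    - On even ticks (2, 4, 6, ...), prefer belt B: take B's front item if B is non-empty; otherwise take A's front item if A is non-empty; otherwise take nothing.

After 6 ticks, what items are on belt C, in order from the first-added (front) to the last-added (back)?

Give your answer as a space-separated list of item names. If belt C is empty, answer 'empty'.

Tick 1: prefer A, take orb from A; A=[quill,reel,crate,spool,plank] B=[clip,disk,shaft] C=[orb]
Tick 2: prefer B, take clip from B; A=[quill,reel,crate,spool,plank] B=[disk,shaft] C=[orb,clip]
Tick 3: prefer A, take quill from A; A=[reel,crate,spool,plank] B=[disk,shaft] C=[orb,clip,quill]
Tick 4: prefer B, take disk from B; A=[reel,crate,spool,plank] B=[shaft] C=[orb,clip,quill,disk]
Tick 5: prefer A, take reel from A; A=[crate,spool,plank] B=[shaft] C=[orb,clip,quill,disk,reel]
Tick 6: prefer B, take shaft from B; A=[crate,spool,plank] B=[-] C=[orb,clip,quill,disk,reel,shaft]

Answer: orb clip quill disk reel shaft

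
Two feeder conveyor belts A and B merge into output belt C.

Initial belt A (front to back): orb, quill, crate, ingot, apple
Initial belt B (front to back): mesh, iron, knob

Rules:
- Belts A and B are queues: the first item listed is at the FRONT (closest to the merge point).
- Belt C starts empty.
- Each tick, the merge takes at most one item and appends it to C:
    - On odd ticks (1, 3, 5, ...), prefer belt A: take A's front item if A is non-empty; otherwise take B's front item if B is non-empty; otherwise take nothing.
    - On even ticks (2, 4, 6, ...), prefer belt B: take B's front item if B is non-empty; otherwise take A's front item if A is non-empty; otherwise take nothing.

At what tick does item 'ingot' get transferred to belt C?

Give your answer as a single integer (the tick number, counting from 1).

Tick 1: prefer A, take orb from A; A=[quill,crate,ingot,apple] B=[mesh,iron,knob] C=[orb]
Tick 2: prefer B, take mesh from B; A=[quill,crate,ingot,apple] B=[iron,knob] C=[orb,mesh]
Tick 3: prefer A, take quill from A; A=[crate,ingot,apple] B=[iron,knob] C=[orb,mesh,quill]
Tick 4: prefer B, take iron from B; A=[crate,ingot,apple] B=[knob] C=[orb,mesh,quill,iron]
Tick 5: prefer A, take crate from A; A=[ingot,apple] B=[knob] C=[orb,mesh,quill,iron,crate]
Tick 6: prefer B, take knob from B; A=[ingot,apple] B=[-] C=[orb,mesh,quill,iron,crate,knob]
Tick 7: prefer A, take ingot from A; A=[apple] B=[-] C=[orb,mesh,quill,iron,crate,knob,ingot]

Answer: 7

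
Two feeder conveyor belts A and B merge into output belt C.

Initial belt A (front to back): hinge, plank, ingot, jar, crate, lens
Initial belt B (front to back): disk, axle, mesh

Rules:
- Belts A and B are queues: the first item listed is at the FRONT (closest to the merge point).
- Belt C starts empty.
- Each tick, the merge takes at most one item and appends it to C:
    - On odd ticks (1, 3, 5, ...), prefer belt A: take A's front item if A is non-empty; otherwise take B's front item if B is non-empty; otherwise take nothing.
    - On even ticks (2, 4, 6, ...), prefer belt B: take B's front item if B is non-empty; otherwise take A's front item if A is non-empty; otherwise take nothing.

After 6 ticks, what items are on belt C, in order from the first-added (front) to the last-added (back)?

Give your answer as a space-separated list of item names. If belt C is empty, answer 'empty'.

Answer: hinge disk plank axle ingot mesh

Derivation:
Tick 1: prefer A, take hinge from A; A=[plank,ingot,jar,crate,lens] B=[disk,axle,mesh] C=[hinge]
Tick 2: prefer B, take disk from B; A=[plank,ingot,jar,crate,lens] B=[axle,mesh] C=[hinge,disk]
Tick 3: prefer A, take plank from A; A=[ingot,jar,crate,lens] B=[axle,mesh] C=[hinge,disk,plank]
Tick 4: prefer B, take axle from B; A=[ingot,jar,crate,lens] B=[mesh] C=[hinge,disk,plank,axle]
Tick 5: prefer A, take ingot from A; A=[jar,crate,lens] B=[mesh] C=[hinge,disk,plank,axle,ingot]
Tick 6: prefer B, take mesh from B; A=[jar,crate,lens] B=[-] C=[hinge,disk,plank,axle,ingot,mesh]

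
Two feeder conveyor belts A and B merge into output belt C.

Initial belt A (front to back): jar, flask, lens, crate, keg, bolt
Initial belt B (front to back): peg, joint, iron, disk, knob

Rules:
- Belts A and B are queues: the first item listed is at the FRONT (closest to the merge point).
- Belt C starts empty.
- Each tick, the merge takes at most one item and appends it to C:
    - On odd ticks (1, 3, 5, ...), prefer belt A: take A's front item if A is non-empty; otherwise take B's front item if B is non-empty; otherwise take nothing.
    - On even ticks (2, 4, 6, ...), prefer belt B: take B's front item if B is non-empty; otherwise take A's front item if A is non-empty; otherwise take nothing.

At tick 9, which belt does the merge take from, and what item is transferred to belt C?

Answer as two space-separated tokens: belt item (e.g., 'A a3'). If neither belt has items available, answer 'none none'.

Tick 1: prefer A, take jar from A; A=[flask,lens,crate,keg,bolt] B=[peg,joint,iron,disk,knob] C=[jar]
Tick 2: prefer B, take peg from B; A=[flask,lens,crate,keg,bolt] B=[joint,iron,disk,knob] C=[jar,peg]
Tick 3: prefer A, take flask from A; A=[lens,crate,keg,bolt] B=[joint,iron,disk,knob] C=[jar,peg,flask]
Tick 4: prefer B, take joint from B; A=[lens,crate,keg,bolt] B=[iron,disk,knob] C=[jar,peg,flask,joint]
Tick 5: prefer A, take lens from A; A=[crate,keg,bolt] B=[iron,disk,knob] C=[jar,peg,flask,joint,lens]
Tick 6: prefer B, take iron from B; A=[crate,keg,bolt] B=[disk,knob] C=[jar,peg,flask,joint,lens,iron]
Tick 7: prefer A, take crate from A; A=[keg,bolt] B=[disk,knob] C=[jar,peg,flask,joint,lens,iron,crate]
Tick 8: prefer B, take disk from B; A=[keg,bolt] B=[knob] C=[jar,peg,flask,joint,lens,iron,crate,disk]
Tick 9: prefer A, take keg from A; A=[bolt] B=[knob] C=[jar,peg,flask,joint,lens,iron,crate,disk,keg]

Answer: A keg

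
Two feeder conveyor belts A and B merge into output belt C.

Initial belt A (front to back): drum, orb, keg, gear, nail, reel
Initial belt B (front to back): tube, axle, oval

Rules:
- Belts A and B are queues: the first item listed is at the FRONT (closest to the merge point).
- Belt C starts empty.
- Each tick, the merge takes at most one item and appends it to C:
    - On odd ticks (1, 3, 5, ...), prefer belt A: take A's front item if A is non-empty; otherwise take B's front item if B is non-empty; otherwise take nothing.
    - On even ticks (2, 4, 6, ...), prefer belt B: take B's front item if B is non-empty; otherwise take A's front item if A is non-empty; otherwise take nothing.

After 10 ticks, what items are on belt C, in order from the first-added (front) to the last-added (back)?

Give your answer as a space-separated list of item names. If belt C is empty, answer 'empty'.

Tick 1: prefer A, take drum from A; A=[orb,keg,gear,nail,reel] B=[tube,axle,oval] C=[drum]
Tick 2: prefer B, take tube from B; A=[orb,keg,gear,nail,reel] B=[axle,oval] C=[drum,tube]
Tick 3: prefer A, take orb from A; A=[keg,gear,nail,reel] B=[axle,oval] C=[drum,tube,orb]
Tick 4: prefer B, take axle from B; A=[keg,gear,nail,reel] B=[oval] C=[drum,tube,orb,axle]
Tick 5: prefer A, take keg from A; A=[gear,nail,reel] B=[oval] C=[drum,tube,orb,axle,keg]
Tick 6: prefer B, take oval from B; A=[gear,nail,reel] B=[-] C=[drum,tube,orb,axle,keg,oval]
Tick 7: prefer A, take gear from A; A=[nail,reel] B=[-] C=[drum,tube,orb,axle,keg,oval,gear]
Tick 8: prefer B, take nail from A; A=[reel] B=[-] C=[drum,tube,orb,axle,keg,oval,gear,nail]
Tick 9: prefer A, take reel from A; A=[-] B=[-] C=[drum,tube,orb,axle,keg,oval,gear,nail,reel]
Tick 10: prefer B, both empty, nothing taken; A=[-] B=[-] C=[drum,tube,orb,axle,keg,oval,gear,nail,reel]

Answer: drum tube orb axle keg oval gear nail reel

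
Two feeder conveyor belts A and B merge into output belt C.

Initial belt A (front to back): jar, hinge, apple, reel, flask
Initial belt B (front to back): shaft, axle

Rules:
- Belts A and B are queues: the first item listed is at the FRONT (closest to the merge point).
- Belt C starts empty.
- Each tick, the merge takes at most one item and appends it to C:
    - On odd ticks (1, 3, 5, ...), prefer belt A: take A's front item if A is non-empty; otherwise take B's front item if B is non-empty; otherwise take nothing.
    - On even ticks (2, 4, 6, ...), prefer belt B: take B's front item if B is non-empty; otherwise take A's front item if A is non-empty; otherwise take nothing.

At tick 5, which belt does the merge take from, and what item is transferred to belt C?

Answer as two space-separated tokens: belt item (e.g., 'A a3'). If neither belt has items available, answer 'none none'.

Answer: A apple

Derivation:
Tick 1: prefer A, take jar from A; A=[hinge,apple,reel,flask] B=[shaft,axle] C=[jar]
Tick 2: prefer B, take shaft from B; A=[hinge,apple,reel,flask] B=[axle] C=[jar,shaft]
Tick 3: prefer A, take hinge from A; A=[apple,reel,flask] B=[axle] C=[jar,shaft,hinge]
Tick 4: prefer B, take axle from B; A=[apple,reel,flask] B=[-] C=[jar,shaft,hinge,axle]
Tick 5: prefer A, take apple from A; A=[reel,flask] B=[-] C=[jar,shaft,hinge,axle,apple]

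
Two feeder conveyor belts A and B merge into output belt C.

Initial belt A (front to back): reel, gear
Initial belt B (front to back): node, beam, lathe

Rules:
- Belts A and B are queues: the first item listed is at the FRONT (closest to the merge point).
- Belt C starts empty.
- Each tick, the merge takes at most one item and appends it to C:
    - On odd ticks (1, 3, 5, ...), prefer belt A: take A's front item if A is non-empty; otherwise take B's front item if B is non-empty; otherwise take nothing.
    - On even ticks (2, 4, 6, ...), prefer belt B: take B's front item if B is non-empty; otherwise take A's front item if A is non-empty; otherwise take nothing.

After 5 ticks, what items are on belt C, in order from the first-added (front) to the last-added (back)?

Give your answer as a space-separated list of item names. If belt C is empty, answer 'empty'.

Tick 1: prefer A, take reel from A; A=[gear] B=[node,beam,lathe] C=[reel]
Tick 2: prefer B, take node from B; A=[gear] B=[beam,lathe] C=[reel,node]
Tick 3: prefer A, take gear from A; A=[-] B=[beam,lathe] C=[reel,node,gear]
Tick 4: prefer B, take beam from B; A=[-] B=[lathe] C=[reel,node,gear,beam]
Tick 5: prefer A, take lathe from B; A=[-] B=[-] C=[reel,node,gear,beam,lathe]

Answer: reel node gear beam lathe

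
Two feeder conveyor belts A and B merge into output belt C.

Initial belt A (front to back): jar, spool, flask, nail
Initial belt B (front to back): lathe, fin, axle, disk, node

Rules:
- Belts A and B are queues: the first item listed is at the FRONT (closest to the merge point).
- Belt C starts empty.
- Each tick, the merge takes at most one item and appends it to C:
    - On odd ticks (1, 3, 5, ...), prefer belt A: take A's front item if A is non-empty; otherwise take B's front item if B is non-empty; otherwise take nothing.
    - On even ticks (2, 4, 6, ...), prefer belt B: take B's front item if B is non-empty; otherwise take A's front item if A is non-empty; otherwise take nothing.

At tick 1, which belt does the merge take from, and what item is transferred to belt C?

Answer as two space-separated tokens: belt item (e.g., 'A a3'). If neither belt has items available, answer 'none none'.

Tick 1: prefer A, take jar from A; A=[spool,flask,nail] B=[lathe,fin,axle,disk,node] C=[jar]

Answer: A jar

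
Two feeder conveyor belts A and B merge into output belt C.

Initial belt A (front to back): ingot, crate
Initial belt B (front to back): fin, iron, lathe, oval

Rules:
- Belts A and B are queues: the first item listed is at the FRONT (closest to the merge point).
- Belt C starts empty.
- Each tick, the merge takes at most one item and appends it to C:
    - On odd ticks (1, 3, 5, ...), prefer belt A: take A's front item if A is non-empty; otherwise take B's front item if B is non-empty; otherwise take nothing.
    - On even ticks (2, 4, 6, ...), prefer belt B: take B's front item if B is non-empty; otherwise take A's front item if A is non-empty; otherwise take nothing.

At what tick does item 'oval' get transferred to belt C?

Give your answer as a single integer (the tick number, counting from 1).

Tick 1: prefer A, take ingot from A; A=[crate] B=[fin,iron,lathe,oval] C=[ingot]
Tick 2: prefer B, take fin from B; A=[crate] B=[iron,lathe,oval] C=[ingot,fin]
Tick 3: prefer A, take crate from A; A=[-] B=[iron,lathe,oval] C=[ingot,fin,crate]
Tick 4: prefer B, take iron from B; A=[-] B=[lathe,oval] C=[ingot,fin,crate,iron]
Tick 5: prefer A, take lathe from B; A=[-] B=[oval] C=[ingot,fin,crate,iron,lathe]
Tick 6: prefer B, take oval from B; A=[-] B=[-] C=[ingot,fin,crate,iron,lathe,oval]

Answer: 6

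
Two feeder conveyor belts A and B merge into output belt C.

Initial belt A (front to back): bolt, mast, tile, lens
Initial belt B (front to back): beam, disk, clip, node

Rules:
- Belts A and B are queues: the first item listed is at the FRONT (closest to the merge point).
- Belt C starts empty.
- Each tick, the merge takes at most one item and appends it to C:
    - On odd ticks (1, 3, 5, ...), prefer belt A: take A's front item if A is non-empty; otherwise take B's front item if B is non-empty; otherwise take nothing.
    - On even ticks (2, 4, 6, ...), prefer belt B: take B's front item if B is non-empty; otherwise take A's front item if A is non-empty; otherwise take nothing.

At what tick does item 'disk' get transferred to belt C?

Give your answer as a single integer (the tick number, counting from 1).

Answer: 4

Derivation:
Tick 1: prefer A, take bolt from A; A=[mast,tile,lens] B=[beam,disk,clip,node] C=[bolt]
Tick 2: prefer B, take beam from B; A=[mast,tile,lens] B=[disk,clip,node] C=[bolt,beam]
Tick 3: prefer A, take mast from A; A=[tile,lens] B=[disk,clip,node] C=[bolt,beam,mast]
Tick 4: prefer B, take disk from B; A=[tile,lens] B=[clip,node] C=[bolt,beam,mast,disk]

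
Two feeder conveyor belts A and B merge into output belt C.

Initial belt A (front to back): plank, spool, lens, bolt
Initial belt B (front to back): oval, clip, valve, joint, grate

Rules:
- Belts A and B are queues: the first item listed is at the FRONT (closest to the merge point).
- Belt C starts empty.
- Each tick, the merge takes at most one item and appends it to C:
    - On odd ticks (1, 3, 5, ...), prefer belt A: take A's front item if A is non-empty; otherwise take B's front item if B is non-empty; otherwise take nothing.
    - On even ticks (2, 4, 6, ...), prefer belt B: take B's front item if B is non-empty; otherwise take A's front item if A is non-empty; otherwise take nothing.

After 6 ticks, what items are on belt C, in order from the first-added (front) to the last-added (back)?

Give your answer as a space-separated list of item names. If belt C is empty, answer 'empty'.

Tick 1: prefer A, take plank from A; A=[spool,lens,bolt] B=[oval,clip,valve,joint,grate] C=[plank]
Tick 2: prefer B, take oval from B; A=[spool,lens,bolt] B=[clip,valve,joint,grate] C=[plank,oval]
Tick 3: prefer A, take spool from A; A=[lens,bolt] B=[clip,valve,joint,grate] C=[plank,oval,spool]
Tick 4: prefer B, take clip from B; A=[lens,bolt] B=[valve,joint,grate] C=[plank,oval,spool,clip]
Tick 5: prefer A, take lens from A; A=[bolt] B=[valve,joint,grate] C=[plank,oval,spool,clip,lens]
Tick 6: prefer B, take valve from B; A=[bolt] B=[joint,grate] C=[plank,oval,spool,clip,lens,valve]

Answer: plank oval spool clip lens valve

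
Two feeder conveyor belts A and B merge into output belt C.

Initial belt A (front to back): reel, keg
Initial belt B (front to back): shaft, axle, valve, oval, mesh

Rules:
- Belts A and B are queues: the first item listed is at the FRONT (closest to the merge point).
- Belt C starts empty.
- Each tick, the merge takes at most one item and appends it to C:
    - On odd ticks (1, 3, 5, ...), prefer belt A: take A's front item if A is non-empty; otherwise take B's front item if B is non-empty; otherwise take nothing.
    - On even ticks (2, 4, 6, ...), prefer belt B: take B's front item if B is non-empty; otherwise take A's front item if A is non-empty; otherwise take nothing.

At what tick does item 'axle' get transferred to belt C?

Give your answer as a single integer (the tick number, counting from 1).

Answer: 4

Derivation:
Tick 1: prefer A, take reel from A; A=[keg] B=[shaft,axle,valve,oval,mesh] C=[reel]
Tick 2: prefer B, take shaft from B; A=[keg] B=[axle,valve,oval,mesh] C=[reel,shaft]
Tick 3: prefer A, take keg from A; A=[-] B=[axle,valve,oval,mesh] C=[reel,shaft,keg]
Tick 4: prefer B, take axle from B; A=[-] B=[valve,oval,mesh] C=[reel,shaft,keg,axle]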